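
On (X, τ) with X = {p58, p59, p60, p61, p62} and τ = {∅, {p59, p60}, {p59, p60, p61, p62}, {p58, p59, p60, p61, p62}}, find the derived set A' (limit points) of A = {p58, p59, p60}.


A' = {p58, p59, p60, p61, p62}

For each x ∈ X, list the open sets U ∈ τ with x ∈ U, then check whether U ∩ (A ∖ {x}) ≠ ∅ for every such U.
  x = p58: opens ∋ x are {p58, p59, p60, p61, p62}; each meets A ∖ {p58}, so x IS a limit point.
  x = p59: opens ∋ x are {p59, p60}, {p59, p60, p61, p62}, {p58, p59, p60, p61, p62}; each meets A ∖ {p59}, so x IS a limit point.
  x = p60: opens ∋ x are {p59, p60}, {p59, p60, p61, p62}, {p58, p59, p60, p61, p62}; each meets A ∖ {p60}, so x IS a limit point.
  x = p61: opens ∋ x are {p59, p60, p61, p62}, {p58, p59, p60, p61, p62}; each meets A ∖ {p61}, so x IS a limit point.
  x = p62: opens ∋ x are {p59, p60, p61, p62}, {p58, p59, p60, p61, p62}; each meets A ∖ {p62}, so x IS a limit point.
Collecting: A' = {p58, p59, p60, p61, p62}.


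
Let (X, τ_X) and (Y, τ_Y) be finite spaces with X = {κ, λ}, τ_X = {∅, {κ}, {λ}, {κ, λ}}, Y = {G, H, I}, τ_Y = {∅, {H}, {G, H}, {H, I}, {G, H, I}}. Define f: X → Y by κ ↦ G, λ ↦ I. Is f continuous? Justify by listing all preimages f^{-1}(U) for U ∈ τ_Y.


f IS continuous.

Compute f^{-1}(U) for each U ∈ τ_Y:
  U = ∅: f^{-1}(U) = ∅ ∈ τ_X ✓.
  U = {H}: f^{-1}(U) = ∅ ∈ τ_X ✓.
  U = {G, H}: f^{-1}(U) = {κ} ∈ τ_X ✓.
  U = {H, I}: f^{-1}(U) = {λ} ∈ τ_X ✓.
  U = {G, H, I}: f^{-1}(U) = {κ, λ} ∈ τ_X ✓.
Every preimage lies in τ_X, so f IS continuous.


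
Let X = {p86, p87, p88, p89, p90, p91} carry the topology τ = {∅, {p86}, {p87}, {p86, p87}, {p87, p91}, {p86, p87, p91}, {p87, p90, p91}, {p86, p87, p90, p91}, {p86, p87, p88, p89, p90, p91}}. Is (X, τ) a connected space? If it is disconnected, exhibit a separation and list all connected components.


(X, τ) is connected.

Find clopen sets (U ∈ τ with X ∖ U ∈ τ):
  U = ∅, X ∖ U = {p86, p87, p88, p89, p90, p91} — both open, so U is clopen.
  U = {p86, p87, p88, p89, p90, p91}, X ∖ U = ∅ — both open, so U is clopen.
Only trivial clopens (∅ and X) exist, so (X, τ) is connected.
Compute connected components by grouping points that agree on all clopens:
  component: {p86, p87, p88, p89, p90, p91}


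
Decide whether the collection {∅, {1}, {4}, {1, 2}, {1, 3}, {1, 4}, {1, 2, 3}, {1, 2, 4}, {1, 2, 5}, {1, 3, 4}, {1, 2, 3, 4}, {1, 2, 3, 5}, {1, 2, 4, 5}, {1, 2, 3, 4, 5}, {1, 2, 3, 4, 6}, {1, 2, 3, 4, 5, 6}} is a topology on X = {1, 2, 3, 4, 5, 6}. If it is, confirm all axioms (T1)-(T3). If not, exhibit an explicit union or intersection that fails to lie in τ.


τ IS a topology on X.

Axiom (T1): ∅ ∈ τ? Yes; X ∈ τ? Yes.
Axiom (T2/T3): check pairwise unions and intersections of members of τ.
All pairwise intersections and unions checked — each lies in τ. Therefore τ satisfies (T1), (T2), (T3): it IS a topology on X.


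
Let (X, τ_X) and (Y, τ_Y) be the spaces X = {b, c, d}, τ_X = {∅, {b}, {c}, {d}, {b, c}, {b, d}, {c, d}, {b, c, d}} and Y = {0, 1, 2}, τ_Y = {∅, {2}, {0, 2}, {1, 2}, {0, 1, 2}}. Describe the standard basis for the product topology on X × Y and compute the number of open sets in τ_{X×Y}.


Basis B = {∅ × ∅, {b} × {2}, {c} × {2}, {d} × {2}, {b} × {0, 2}, {b} × {1, 2}, {b, c} × {2}, {b, d} × {2}, {c} × {0, 2}, {c} × {1, 2}, {c, d} × {2}, {d} × {0, 2}, {d} × {1, 2}, {b} × {0, 1, 2}, {b, c, d} × {2}, {c} × {0, 1, 2}, {d} × {0, 1, 2}, {b, c} × {0, 2}, {b, d} × {0, 2}, {b, c} × {1, 2}, {b, d} × {1, 2}, {c, d} × {0, 2}, {c, d} × {1, 2}, {b, c} × {0, 1, 2}, {b, d} × {0, 1, 2}, {b, c, d} × {0, 2}, {b, c, d} × {1, 2}, {c, d} × {0, 1, 2}, {b, c, d} × {0, 1, 2}}; |τ_{X×Y}| = 125.

Enumerate products U × V with U ∈ τ_X, V ∈ τ_Y (deduplicated):
  ∅ × ∅ = {} (∅)
  {b} × {2} = {(b,2)}
  {c} × {2} = {(c,2)}
  {d} × {2} = {(d,2)}
  {b} × {0, 2} = {(b,0), (b,2)}
  {b} × {1, 2} = {(b,1), (b,2)}
  {b, c} × {2} = {(b,2), (c,2)}
  {b, d} × {2} = {(b,2), (d,2)}
  {c} × {0, 2} = {(c,0), (c,2)}
  {c} × {1, 2} = {(c,1), (c,2)}
  {c, d} × {2} = {(c,2), (d,2)}
  {d} × {0, 2} = {(d,0), (d,2)}
  {d} × {1, 2} = {(d,1), (d,2)}
  {b} × {0, 1, 2} = {(b,0), (b,1), (b,2)}
  {b, c, d} × {2} = {(b,2), (c,2), (d,2)}
  {c} × {0, 1, 2} = {(c,0), (c,1), (c,2)}
  {d} × {0, 1, 2} = {(d,0), (d,1), (d,2)}
  {b, c} × {0, 2} = {(b,0), (b,2), (c,0), (c,2)}
  {b, d} × {0, 2} = {(b,0), (b,2), (d,0), (d,2)}
  {b, c} × {1, 2} = {(b,1), (b,2), (c,1), (c,2)}
  {b, d} × {1, 2} = {(b,1), (b,2), (d,1), (d,2)}
  {c, d} × {0, 2} = {(c,0), (c,2), (d,0), (d,2)}
  {c, d} × {1, 2} = {(c,1), (c,2), (d,1), (d,2)}
  {b, c} × {0, 1, 2} = {(b,0), (b,1), (b,2), (c,0), (c,1), (c,2)}
  {b, d} × {0, 1, 2} = {(b,0), (b,1), (b,2), (d,0), (d,1), (d,2)}
  {b, c, d} × {0, 2} = {(b,0), (b,2), (c,0), (c,2), (d,0), (d,2)}
  {b, c, d} × {1, 2} = {(b,1), (b,2), (c,1), (c,2), (d,1), (d,2)}
  {c, d} × {0, 1, 2} = {(c,0), (c,1), (c,2), (d,0), (d,1), (d,2)}
  {b, c, d} × {0, 1, 2} = {(b,0), (b,1), (b,2), (c,0), (c,1), (c,2), (d,0), (d,1), (d,2)}
These 29 distinct sets form the basis B.
Close under arbitrary unions to get τ_{X×Y}; counting gives |τ_{X×Y}| = 125.


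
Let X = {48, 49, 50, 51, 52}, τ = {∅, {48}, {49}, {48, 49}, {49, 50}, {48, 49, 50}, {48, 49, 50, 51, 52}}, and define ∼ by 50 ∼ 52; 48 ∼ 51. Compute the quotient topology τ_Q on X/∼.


X/∼ = {[48=51], [49], [50=52]}; |τ_Q| = 3.

Equivalence classes: [48=51], [49], [50=52].
Quotient map π: X → X/∼ sends 48 ↦ [48=51], 49 ↦ [49], 50 ↦ [50=52], 51 ↦ [48=51], 52 ↦ [50=52].
For each subset V ⊆ X/∼, compute π^{-1}(V) ⊆ X and check whether π^{-1}(V) ∈ τ. V is open in τ_Q iff π^{-1}(V) ∈ τ.
  V = {}: π^{-1}(V) = ∅ ∈ τ ✓.
  V = {[48=51]}: π^{-1}(V) = {48, 51} ∉ τ ✗.
  V = {[49]}: π^{-1}(V) = {49} ∈ τ ✓.
  V = {[48=51], [49]}: π^{-1}(V) = {48, 49, 51} ∉ τ ✗.
  V = {[50=52]}: π^{-1}(V) = {50, 52} ∉ τ ✗.
  V = {[48=51], [50=52]}: π^{-1}(V) = {48, 50, 51, 52} ∉ τ ✗.
  V = {[49], [50=52]}: π^{-1}(V) = {49, 50, 52} ∉ τ ✗.
  V = {[48=51], [49], [50=52]}: π^{-1}(V) = {48, 49, 50, 51, 52} ∈ τ ✓.
Open sets in the quotient: τ_Q = {{}, {[49]}, {[48=51], [49], [50=52]}} (3 elements).


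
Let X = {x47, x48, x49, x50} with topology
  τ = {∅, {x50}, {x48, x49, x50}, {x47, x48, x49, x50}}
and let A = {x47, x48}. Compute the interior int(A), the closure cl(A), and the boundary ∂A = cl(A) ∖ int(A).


int(A) = ∅, cl(A) = {x47, x48, x49}, ∂A = {x47, x48, x49}.

Closed sets in (X, τ) are complements of opens:
  closed(X, τ) = {∅, {x47}, {x47, x48, x49}, {x47, x48, x49, x50}}.
int(A) = ⋃ {U ∈ τ : U ⊆ A}. Opens contained in A: ∅.
Taking the union of these: int(A) = ∅.
cl(A) = ⋂ {C closed : A ⊆ C}. Closed sets containing A: {x47, x48, x49}, {x47, x48, x49, x50}.
Intersecting these: cl(A) = {x47, x48, x49}.
∂A = cl(A) ∖ int(A) = {x47, x48, x49} ∖ ∅ = {x47, x48, x49}.


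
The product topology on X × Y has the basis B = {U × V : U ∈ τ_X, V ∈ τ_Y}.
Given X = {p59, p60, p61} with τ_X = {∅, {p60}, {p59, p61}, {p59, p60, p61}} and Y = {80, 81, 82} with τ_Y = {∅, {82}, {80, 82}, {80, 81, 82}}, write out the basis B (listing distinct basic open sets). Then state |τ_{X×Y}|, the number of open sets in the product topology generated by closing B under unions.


Basis B = {∅ × ∅, {p60} × {82}, {p59, p61} × {82}, {p60} × {80, 82}, {p59, p60, p61} × {82}, {p60} × {80, 81, 82}, {p59, p61} × {80, 82}, {p59, p61} × {80, 81, 82}, {p59, p60, p61} × {80, 82}, {p59, p60, p61} × {80, 81, 82}}; |τ_{X×Y}| = 16.

Enumerate products U × V with U ∈ τ_X, V ∈ τ_Y (deduplicated):
  ∅ × ∅ = {} (∅)
  {p60} × {82} = {(p60,82)}
  {p59, p61} × {82} = {(p59,82), (p61,82)}
  {p60} × {80, 82} = {(p60,80), (p60,82)}
  {p59, p60, p61} × {82} = {(p59,82), (p60,82), (p61,82)}
  {p60} × {80, 81, 82} = {(p60,80), (p60,81), (p60,82)}
  {p59, p61} × {80, 82} = {(p59,80), (p59,82), (p61,80), (p61,82)}
  {p59, p61} × {80, 81, 82} = {(p59,80), (p59,81), (p59,82), (p61,80), (p61,81), (p61,82)}
  {p59, p60, p61} × {80, 82} = {(p59,80), (p59,82), (p60,80), (p60,82), (p61,80), (p61,82)}
  {p59, p60, p61} × {80, 81, 82} = {(p59,80), (p59,81), (p59,82), (p60,80), (p60,81), (p60,82), (p61,80), (p61,81), (p61,82)}
These 10 distinct sets form the basis B.
Close under arbitrary unions to get τ_{X×Y}; counting gives |τ_{X×Y}| = 16.


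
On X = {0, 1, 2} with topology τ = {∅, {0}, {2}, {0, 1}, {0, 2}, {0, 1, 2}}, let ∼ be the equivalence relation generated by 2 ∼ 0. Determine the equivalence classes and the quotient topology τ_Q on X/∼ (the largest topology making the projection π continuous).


X/∼ = {[0=2], [1]}; |τ_Q| = 3.

Equivalence classes: [0=2], [1].
Quotient map π: X → X/∼ sends 0 ↦ [0=2], 1 ↦ [1], 2 ↦ [0=2].
For each subset V ⊆ X/∼, compute π^{-1}(V) ⊆ X and check whether π^{-1}(V) ∈ τ. V is open in τ_Q iff π^{-1}(V) ∈ τ.
  V = {}: π^{-1}(V) = ∅ ∈ τ ✓.
  V = {[0=2]}: π^{-1}(V) = {0, 2} ∈ τ ✓.
  V = {[1]}: π^{-1}(V) = {1} ∉ τ ✗.
  V = {[0=2], [1]}: π^{-1}(V) = {0, 1, 2} ∈ τ ✓.
Open sets in the quotient: τ_Q = {{}, {[0=2]}, {[0=2], [1]}} (3 elements).


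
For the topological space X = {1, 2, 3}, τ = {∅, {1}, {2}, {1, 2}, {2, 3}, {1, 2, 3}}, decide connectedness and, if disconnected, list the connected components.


(X, τ) is disconnected; components = [{1}, {2, 3}].

Find clopen sets (U ∈ τ with X ∖ U ∈ τ):
  U = ∅, X ∖ U = {1, 2, 3} — both open, so U is clopen.
  U = {1}, X ∖ U = {2, 3} — both open, so U is clopen.
  U = {2, 3}, X ∖ U = {1} — both open, so U is clopen.
  U = {1, 2, 3}, X ∖ U = ∅ — both open, so U is clopen.
Nontrivial clopen(s) exist: e.g. {2, 3}. So (X, τ) is disconnected.
Compute connected components by grouping points that agree on all clopens:
  component: {1}
  component: {2, 3}


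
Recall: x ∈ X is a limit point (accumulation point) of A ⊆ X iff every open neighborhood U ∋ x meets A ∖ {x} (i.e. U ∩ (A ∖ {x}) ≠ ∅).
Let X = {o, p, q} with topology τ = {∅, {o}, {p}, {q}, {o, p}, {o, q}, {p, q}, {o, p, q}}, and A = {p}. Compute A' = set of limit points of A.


A' = ∅

For each x ∈ X, list the open sets U ∈ τ with x ∈ U, then check whether U ∩ (A ∖ {x}) ≠ ∅ for every such U.
  x = o: open {o} ∋ x has {o} ∩ (A ∖ {o}) = ∅, so x is NOT a limit point.
  x = p: open {p} ∋ x has {p} ∩ (A ∖ {p}) = ∅, so x is NOT a limit point.
  x = q: open {q} ∋ x has {q} ∩ (A ∖ {q}) = ∅, so x is NOT a limit point.
Collecting: A' = ∅.


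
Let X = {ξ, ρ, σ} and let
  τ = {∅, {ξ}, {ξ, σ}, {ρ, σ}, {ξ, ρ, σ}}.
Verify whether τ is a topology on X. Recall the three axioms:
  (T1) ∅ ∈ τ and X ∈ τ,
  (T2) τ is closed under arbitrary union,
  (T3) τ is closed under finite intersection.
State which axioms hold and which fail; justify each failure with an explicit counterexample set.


τ is NOT a topology on X.

Axiom (T1): ∅ ∈ τ? Yes; X ∈ τ? Yes.
Axiom (T2/T3): check pairwise unions and intersections of members of τ.
Counterexample for (T3): {ξ, σ} ∩ {ρ, σ} = {σ} ∉ τ. Therefore τ is NOT a topology.


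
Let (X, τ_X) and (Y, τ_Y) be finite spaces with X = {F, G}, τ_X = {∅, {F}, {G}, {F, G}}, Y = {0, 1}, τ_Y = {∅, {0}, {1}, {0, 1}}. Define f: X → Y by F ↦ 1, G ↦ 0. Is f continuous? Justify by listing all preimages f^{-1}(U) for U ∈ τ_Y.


f IS continuous.

Compute f^{-1}(U) for each U ∈ τ_Y:
  U = ∅: f^{-1}(U) = ∅ ∈ τ_X ✓.
  U = {0}: f^{-1}(U) = {G} ∈ τ_X ✓.
  U = {1}: f^{-1}(U) = {F} ∈ τ_X ✓.
  U = {0, 1}: f^{-1}(U) = {F, G} ∈ τ_X ✓.
Every preimage lies in τ_X, so f IS continuous.


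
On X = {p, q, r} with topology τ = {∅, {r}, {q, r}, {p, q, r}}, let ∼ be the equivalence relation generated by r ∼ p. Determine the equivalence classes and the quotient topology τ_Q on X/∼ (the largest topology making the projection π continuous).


X/∼ = {[p=r], [q]}; |τ_Q| = 2.

Equivalence classes: [p=r], [q].
Quotient map π: X → X/∼ sends p ↦ [p=r], q ↦ [q], r ↦ [p=r].
For each subset V ⊆ X/∼, compute π^{-1}(V) ⊆ X and check whether π^{-1}(V) ∈ τ. V is open in τ_Q iff π^{-1}(V) ∈ τ.
  V = {}: π^{-1}(V) = ∅ ∈ τ ✓.
  V = {[p=r]}: π^{-1}(V) = {p, r} ∉ τ ✗.
  V = {[q]}: π^{-1}(V) = {q} ∉ τ ✗.
  V = {[p=r], [q]}: π^{-1}(V) = {p, q, r} ∈ τ ✓.
Open sets in the quotient: τ_Q = {{}, {[p=r], [q]}} (2 elements).


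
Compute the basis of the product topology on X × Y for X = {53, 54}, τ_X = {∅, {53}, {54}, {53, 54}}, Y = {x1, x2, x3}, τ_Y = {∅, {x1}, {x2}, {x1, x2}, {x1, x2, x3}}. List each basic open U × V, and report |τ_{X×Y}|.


Basis B = {∅ × ∅, {53} × {x1}, {53} × {x2}, {54} × {x1}, {54} × {x2}, {53} × {x1, x2}, {53, 54} × {x1}, {53, 54} × {x2}, {54} × {x1, x2}, {53} × {x1, x2, x3}, {54} × {x1, x2, x3}, {53, 54} × {x1, x2}, {53, 54} × {x1, x2, x3}}; |τ_{X×Y}| = 25.

Enumerate products U × V with U ∈ τ_X, V ∈ τ_Y (deduplicated):
  ∅ × ∅ = {} (∅)
  {53} × {x1} = {(53,x1)}
  {53} × {x2} = {(53,x2)}
  {54} × {x1} = {(54,x1)}
  {54} × {x2} = {(54,x2)}
  {53} × {x1, x2} = {(53,x1), (53,x2)}
  {53, 54} × {x1} = {(53,x1), (54,x1)}
  {53, 54} × {x2} = {(53,x2), (54,x2)}
  {54} × {x1, x2} = {(54,x1), (54,x2)}
  {53} × {x1, x2, x3} = {(53,x1), (53,x2), (53,x3)}
  {54} × {x1, x2, x3} = {(54,x1), (54,x2), (54,x3)}
  {53, 54} × {x1, x2} = {(53,x1), (53,x2), (54,x1), (54,x2)}
  {53, 54} × {x1, x2, x3} = {(53,x1), (53,x2), (53,x3), (54,x1), (54,x2), (54,x3)}
These 13 distinct sets form the basis B.
Close under arbitrary unions to get τ_{X×Y}; counting gives |τ_{X×Y}| = 25.


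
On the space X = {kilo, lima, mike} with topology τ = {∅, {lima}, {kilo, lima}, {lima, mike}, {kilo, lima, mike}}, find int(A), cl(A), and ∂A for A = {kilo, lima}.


int(A) = {kilo, lima}, cl(A) = {kilo, lima, mike}, ∂A = {mike}.

Closed sets in (X, τ) are complements of opens:
  closed(X, τ) = {∅, {kilo}, {mike}, {kilo, mike}, {kilo, lima, mike}}.
int(A) = ⋃ {U ∈ τ : U ⊆ A}. Opens contained in A: ∅, {lima}, {kilo, lima}.
Taking the union of these: int(A) = {kilo, lima}.
cl(A) = ⋂ {C closed : A ⊆ C}. Closed sets containing A: {kilo, lima, mike}.
Intersecting these: cl(A) = {kilo, lima, mike}.
∂A = cl(A) ∖ int(A) = {kilo, lima, mike} ∖ {kilo, lima} = {mike}.


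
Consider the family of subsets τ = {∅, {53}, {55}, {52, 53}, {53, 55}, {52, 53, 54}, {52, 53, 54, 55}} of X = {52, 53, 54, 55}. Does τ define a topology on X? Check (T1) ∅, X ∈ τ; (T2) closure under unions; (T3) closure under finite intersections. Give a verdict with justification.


τ is NOT a topology on X.

Axiom (T1): ∅ ∈ τ? Yes; X ∈ τ? Yes.
Axiom (T2/T3): check pairwise unions and intersections of members of τ.
Counterexample for (T2): {55} ∪ {52, 53} = {52, 53, 55} ∉ τ. Therefore τ is NOT a topology.


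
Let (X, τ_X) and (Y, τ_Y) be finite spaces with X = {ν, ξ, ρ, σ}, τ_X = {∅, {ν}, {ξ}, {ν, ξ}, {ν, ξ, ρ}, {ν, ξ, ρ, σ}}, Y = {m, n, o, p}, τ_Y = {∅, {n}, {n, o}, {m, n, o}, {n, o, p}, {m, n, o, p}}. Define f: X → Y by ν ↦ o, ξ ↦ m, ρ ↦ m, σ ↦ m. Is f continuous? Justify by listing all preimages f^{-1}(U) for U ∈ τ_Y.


f IS continuous.

Compute f^{-1}(U) for each U ∈ τ_Y:
  U = ∅: f^{-1}(U) = ∅ ∈ τ_X ✓.
  U = {n}: f^{-1}(U) = ∅ ∈ τ_X ✓.
  U = {n, o}: f^{-1}(U) = {ν} ∈ τ_X ✓.
  U = {m, n, o}: f^{-1}(U) = {ν, ξ, ρ, σ} ∈ τ_X ✓.
  U = {n, o, p}: f^{-1}(U) = {ν} ∈ τ_X ✓.
  U = {m, n, o, p}: f^{-1}(U) = {ν, ξ, ρ, σ} ∈ τ_X ✓.
Every preimage lies in τ_X, so f IS continuous.


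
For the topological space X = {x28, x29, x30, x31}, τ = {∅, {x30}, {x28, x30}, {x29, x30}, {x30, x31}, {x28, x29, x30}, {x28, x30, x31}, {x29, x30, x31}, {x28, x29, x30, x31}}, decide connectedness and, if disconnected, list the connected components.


(X, τ) is connected.

Find clopen sets (U ∈ τ with X ∖ U ∈ τ):
  U = ∅, X ∖ U = {x28, x29, x30, x31} — both open, so U is clopen.
  U = {x28, x29, x30, x31}, X ∖ U = ∅ — both open, so U is clopen.
Only trivial clopens (∅ and X) exist, so (X, τ) is connected.
Compute connected components by grouping points that agree on all clopens:
  component: {x28, x29, x30, x31}


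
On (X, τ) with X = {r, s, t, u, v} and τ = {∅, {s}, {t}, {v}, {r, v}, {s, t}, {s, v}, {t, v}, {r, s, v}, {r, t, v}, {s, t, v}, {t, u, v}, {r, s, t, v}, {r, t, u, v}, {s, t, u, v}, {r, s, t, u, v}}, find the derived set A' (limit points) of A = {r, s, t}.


A' = {u}

For each x ∈ X, list the open sets U ∈ τ with x ∈ U, then check whether U ∩ (A ∖ {x}) ≠ ∅ for every such U.
  x = r: open {r, v} ∋ x has {r, v} ∩ (A ∖ {r}) = ∅, so x is NOT a limit point.
  x = s: open {s} ∋ x has {s} ∩ (A ∖ {s}) = ∅, so x is NOT a limit point.
  x = t: open {t} ∋ x has {t} ∩ (A ∖ {t}) = ∅, so x is NOT a limit point.
  x = u: opens ∋ x are {t, u, v}, {r, t, u, v}, {s, t, u, v}, {r, s, t, u, v}; each meets A ∖ {u}, so x IS a limit point.
  x = v: open {v} ∋ x has {v} ∩ (A ∖ {v}) = ∅, so x is NOT a limit point.
Collecting: A' = {u}.


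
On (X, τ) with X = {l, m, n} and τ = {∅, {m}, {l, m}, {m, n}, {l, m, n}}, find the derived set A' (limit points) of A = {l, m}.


A' = {l, n}

For each x ∈ X, list the open sets U ∈ τ with x ∈ U, then check whether U ∩ (A ∖ {x}) ≠ ∅ for every such U.
  x = l: opens ∋ x are {l, m}, {l, m, n}; each meets A ∖ {l}, so x IS a limit point.
  x = m: open {m} ∋ x has {m} ∩ (A ∖ {m}) = ∅, so x is NOT a limit point.
  x = n: opens ∋ x are {m, n}, {l, m, n}; each meets A ∖ {n}, so x IS a limit point.
Collecting: A' = {l, n}.


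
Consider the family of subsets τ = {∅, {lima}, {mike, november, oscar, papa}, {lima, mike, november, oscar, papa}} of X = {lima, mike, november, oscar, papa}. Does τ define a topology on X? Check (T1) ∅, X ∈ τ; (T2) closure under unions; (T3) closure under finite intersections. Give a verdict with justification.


τ IS a topology on X.

Axiom (T1): ∅ ∈ τ? Yes; X ∈ τ? Yes.
Axiom (T2/T3): check pairwise unions and intersections of members of τ.
All pairwise intersections and unions checked — each lies in τ. Therefore τ satisfies (T1), (T2), (T3): it IS a topology on X.


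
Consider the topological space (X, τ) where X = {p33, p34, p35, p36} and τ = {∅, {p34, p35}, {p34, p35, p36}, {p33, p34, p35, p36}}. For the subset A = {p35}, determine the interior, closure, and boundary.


int(A) = ∅, cl(A) = {p33, p34, p35, p36}, ∂A = {p33, p34, p35, p36}.

Closed sets in (X, τ) are complements of opens:
  closed(X, τ) = {∅, {p33}, {p33, p36}, {p33, p34, p35, p36}}.
int(A) = ⋃ {U ∈ τ : U ⊆ A}. Opens contained in A: ∅.
Taking the union of these: int(A) = ∅.
cl(A) = ⋂ {C closed : A ⊆ C}. Closed sets containing A: {p33, p34, p35, p36}.
Intersecting these: cl(A) = {p33, p34, p35, p36}.
∂A = cl(A) ∖ int(A) = {p33, p34, p35, p36} ∖ ∅ = {p33, p34, p35, p36}.


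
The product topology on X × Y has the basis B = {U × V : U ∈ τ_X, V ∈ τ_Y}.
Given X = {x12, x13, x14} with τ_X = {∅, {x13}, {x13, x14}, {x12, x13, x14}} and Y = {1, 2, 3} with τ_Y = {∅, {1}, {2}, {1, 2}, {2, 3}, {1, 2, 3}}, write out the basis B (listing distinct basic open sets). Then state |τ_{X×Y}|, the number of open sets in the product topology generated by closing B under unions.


Basis B = {∅ × ∅, {x13} × {1}, {x13} × {2}, {x13} × {1, 2}, {x13, x14} × {1}, {x13} × {2, 3}, {x13, x14} × {2}, {x12, x13, x14} × {1}, {x12, x13, x14} × {2}, {x13} × {1, 2, 3}, {x13, x14} × {1, 2}, {x13, x14} × {2, 3}, {x12, x13, x14} × {1, 2}, {x12, x13, x14} × {2, 3}, {x13, x14} × {1, 2, 3}, {x12, x13, x14} × {1, 2, 3}}; |τ_{X×Y}| = 40.

Enumerate products U × V with U ∈ τ_X, V ∈ τ_Y (deduplicated):
  ∅ × ∅ = {} (∅)
  {x13} × {1} = {(x13,1)}
  {x13} × {2} = {(x13,2)}
  {x13} × {1, 2} = {(x13,1), (x13,2)}
  {x13, x14} × {1} = {(x13,1), (x14,1)}
  {x13} × {2, 3} = {(x13,2), (x13,3)}
  {x13, x14} × {2} = {(x13,2), (x14,2)}
  {x12, x13, x14} × {1} = {(x12,1), (x13,1), (x14,1)}
  {x12, x13, x14} × {2} = {(x12,2), (x13,2), (x14,2)}
  {x13} × {1, 2, 3} = {(x13,1), (x13,2), (x13,3)}
  {x13, x14} × {1, 2} = {(x13,1), (x13,2), (x14,1), (x14,2)}
  {x13, x14} × {2, 3} = {(x13,2), (x13,3), (x14,2), (x14,3)}
  {x12, x13, x14} × {1, 2} = {(x12,1), (x12,2), (x13,1), (x13,2), (x14,1), (x14,2)}
  {x12, x13, x14} × {2, 3} = {(x12,2), (x12,3), (x13,2), (x13,3), (x14,2), (x14,3)}
  {x13, x14} × {1, 2, 3} = {(x13,1), (x13,2), (x13,3), (x14,1), (x14,2), (x14,3)}
  {x12, x13, x14} × {1, 2, 3} = {(x12,1), (x12,2), (x12,3), (x13,1), (x13,2), (x13,3), (x14,1), (x14,2), (x14,3)}
These 16 distinct sets form the basis B.
Close under arbitrary unions to get τ_{X×Y}; counting gives |τ_{X×Y}| = 40.


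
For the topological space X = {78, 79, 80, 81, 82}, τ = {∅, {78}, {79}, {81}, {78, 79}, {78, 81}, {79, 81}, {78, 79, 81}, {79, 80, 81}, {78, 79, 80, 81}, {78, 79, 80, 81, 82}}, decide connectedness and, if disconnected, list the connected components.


(X, τ) is connected.

Find clopen sets (U ∈ τ with X ∖ U ∈ τ):
  U = ∅, X ∖ U = {78, 79, 80, 81, 82} — both open, so U is clopen.
  U = {78, 79, 80, 81, 82}, X ∖ U = ∅ — both open, so U is clopen.
Only trivial clopens (∅ and X) exist, so (X, τ) is connected.
Compute connected components by grouping points that agree on all clopens:
  component: {78, 79, 80, 81, 82}


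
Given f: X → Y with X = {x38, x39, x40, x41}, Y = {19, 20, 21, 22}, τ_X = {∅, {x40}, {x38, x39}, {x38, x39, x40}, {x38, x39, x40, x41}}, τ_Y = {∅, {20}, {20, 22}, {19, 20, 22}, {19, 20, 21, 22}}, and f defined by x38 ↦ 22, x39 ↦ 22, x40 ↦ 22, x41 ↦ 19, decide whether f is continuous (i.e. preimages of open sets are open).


f IS continuous.

Compute f^{-1}(U) for each U ∈ τ_Y:
  U = ∅: f^{-1}(U) = ∅ ∈ τ_X ✓.
  U = {20}: f^{-1}(U) = ∅ ∈ τ_X ✓.
  U = {20, 22}: f^{-1}(U) = {x38, x39, x40} ∈ τ_X ✓.
  U = {19, 20, 22}: f^{-1}(U) = {x38, x39, x40, x41} ∈ τ_X ✓.
  U = {19, 20, 21, 22}: f^{-1}(U) = {x38, x39, x40, x41} ∈ τ_X ✓.
Every preimage lies in τ_X, so f IS continuous.


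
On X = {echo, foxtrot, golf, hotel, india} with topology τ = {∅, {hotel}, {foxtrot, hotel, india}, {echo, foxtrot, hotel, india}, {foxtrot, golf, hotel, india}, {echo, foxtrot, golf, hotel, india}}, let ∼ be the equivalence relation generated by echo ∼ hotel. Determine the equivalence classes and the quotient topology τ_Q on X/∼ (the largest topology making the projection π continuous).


X/∼ = {[echo=hotel], [foxtrot], [golf], [india]}; |τ_Q| = 3.

Equivalence classes: [echo=hotel], [foxtrot], [golf], [india].
Quotient map π: X → X/∼ sends echo ↦ [echo=hotel], foxtrot ↦ [foxtrot], golf ↦ [golf], hotel ↦ [echo=hotel], india ↦ [india].
For each subset V ⊆ X/∼, compute π^{-1}(V) ⊆ X and check whether π^{-1}(V) ∈ τ. V is open in τ_Q iff π^{-1}(V) ∈ τ.
  V = {}: π^{-1}(V) = ∅ ∈ τ ✓.
  V = {[echo=hotel]}: π^{-1}(V) = {echo, hotel} ∉ τ ✗.
  V = {[foxtrot]}: π^{-1}(V) = {foxtrot} ∉ τ ✗.
  V = {[echo=hotel], [foxtrot]}: π^{-1}(V) = {echo, foxtrot, hotel} ∉ τ ✗.
  V = {[golf]}: π^{-1}(V) = {golf} ∉ τ ✗.
  V = {[echo=hotel], [golf]}: π^{-1}(V) = {echo, golf, hotel} ∉ τ ✗.
  V = {[foxtrot], [golf]}: π^{-1}(V) = {foxtrot, golf} ∉ τ ✗.
  V = {[echo=hotel], [foxtrot], [golf]}: π^{-1}(V) = {echo, foxtrot, golf, hotel} ∉ τ ✗.
  V = {[india]}: π^{-1}(V) = {india} ∉ τ ✗.
  V = {[echo=hotel], [india]}: π^{-1}(V) = {echo, hotel, india} ∉ τ ✗.
  V = {[foxtrot], [india]}: π^{-1}(V) = {foxtrot, india} ∉ τ ✗.
  V = {[echo=hotel], [foxtrot], [india]}: π^{-1}(V) = {echo, foxtrot, hotel, india} ∈ τ ✓.
  V = {[golf], [india]}: π^{-1}(V) = {golf, india} ∉ τ ✗.
  V = {[echo=hotel], [golf], [india]}: π^{-1}(V) = {echo, golf, hotel, india} ∉ τ ✗.
  V = {[foxtrot], [golf], [india]}: π^{-1}(V) = {foxtrot, golf, india} ∉ τ ✗.
  V = {[echo=hotel], [foxtrot], [golf], [india]}: π^{-1}(V) = {echo, foxtrot, golf, hotel, india} ∈ τ ✓.
Open sets in the quotient: τ_Q = {{}, {[echo=hotel], [foxtrot], [india]}, {[echo=hotel], [foxtrot], [golf], [india]}} (3 elements).


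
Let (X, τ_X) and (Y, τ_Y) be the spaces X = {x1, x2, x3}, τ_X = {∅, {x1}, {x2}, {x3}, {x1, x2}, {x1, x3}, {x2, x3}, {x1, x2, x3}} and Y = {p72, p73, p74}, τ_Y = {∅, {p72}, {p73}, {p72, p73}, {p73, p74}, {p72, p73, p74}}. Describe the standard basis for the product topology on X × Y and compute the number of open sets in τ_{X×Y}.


Basis B = {∅ × ∅, {x1} × {p72}, {x1} × {p73}, {x2} × {p72}, {x2} × {p73}, {x3} × {p72}, {x3} × {p73}, {x1} × {p72, p73}, {x1, x2} × {p72}, {x1, x3} × {p72}, {x1} × {p73, p74}, {x1, x2} × {p73}, {x1, x3} × {p73}, {x2} × {p72, p73}, {x2, x3} × {p72}, {x2} × {p73, p74}, {x2, x3} × {p73}, {x3} × {p72, p73}, {x3} × {p73, p74}, {x1} × {p72, p73, p74}, {x1, x2, x3} × {p72}, {x1, x2, x3} × {p73}, {x2} × {p72, p73, p74}, {x3} × {p72, p73, p74}, {x1, x2} × {p72, p73}, {x1, x3} × {p72, p73}, {x1, x2} × {p73, p74}, {x1, x3} × {p73, p74}, {x2, x3} × {p72, p73}, {x2, x3} × {p73, p74}, {x1, x2} × {p72, p73, p74}, {x1, x3} × {p72, p73, p74}, {x1, x2, x3} × {p72, p73}, {x1, x2, x3} × {p73, p74}, {x2, x3} × {p72, p73, p74}, {x1, x2, x3} × {p72, p73, p74}}; |τ_{X×Y}| = 216.

Enumerate products U × V with U ∈ τ_X, V ∈ τ_Y (deduplicated):
  ∅ × ∅ = {} (∅)
  {x1} × {p72} = {(x1,p72)}
  {x1} × {p73} = {(x1,p73)}
  {x2} × {p72} = {(x2,p72)}
  {x2} × {p73} = {(x2,p73)}
  {x3} × {p72} = {(x3,p72)}
  {x3} × {p73} = {(x3,p73)}
  {x1} × {p72, p73} = {(x1,p72), (x1,p73)}
  {x1, x2} × {p72} = {(x1,p72), (x2,p72)}
  {x1, x3} × {p72} = {(x1,p72), (x3,p72)}
  {x1} × {p73, p74} = {(x1,p73), (x1,p74)}
  {x1, x2} × {p73} = {(x1,p73), (x2,p73)}
  {x1, x3} × {p73} = {(x1,p73), (x3,p73)}
  {x2} × {p72, p73} = {(x2,p72), (x2,p73)}
  {x2, x3} × {p72} = {(x2,p72), (x3,p72)}
  {x2} × {p73, p74} = {(x2,p73), (x2,p74)}
  {x2, x3} × {p73} = {(x2,p73), (x3,p73)}
  {x3} × {p72, p73} = {(x3,p72), (x3,p73)}
  {x3} × {p73, p74} = {(x3,p73), (x3,p74)}
  {x1} × {p72, p73, p74} = {(x1,p72), (x1,p73), (x1,p74)}
  {x1, x2, x3} × {p72} = {(x1,p72), (x2,p72), (x3,p72)}
  {x1, x2, x3} × {p73} = {(x1,p73), (x2,p73), (x3,p73)}
  {x2} × {p72, p73, p74} = {(x2,p72), (x2,p73), (x2,p74)}
  {x3} × {p72, p73, p74} = {(x3,p72), (x3,p73), (x3,p74)}
  {x1, x2} × {p72, p73} = {(x1,p72), (x1,p73), (x2,p72), (x2,p73)}
  {x1, x3} × {p72, p73} = {(x1,p72), (x1,p73), (x3,p72), (x3,p73)}
  {x1, x2} × {p73, p74} = {(x1,p73), (x1,p74), (x2,p73), (x2,p74)}
  {x1, x3} × {p73, p74} = {(x1,p73), (x1,p74), (x3,p73), (x3,p74)}
  {x2, x3} × {p72, p73} = {(x2,p72), (x2,p73), (x3,p72), (x3,p73)}
  {x2, x3} × {p73, p74} = {(x2,p73), (x2,p74), (x3,p73), (x3,p74)}
  {x1, x2} × {p72, p73, p74} = {(x1,p72), (x1,p73), (x1,p74), (x2,p72), (x2,p73), (x2,p74)}
  {x1, x3} × {p72, p73, p74} = {(x1,p72), (x1,p73), (x1,p74), (x3,p72), (x3,p73), (x3,p74)}
  {x1, x2, x3} × {p72, p73} = {(x1,p72), (x1,p73), (x2,p72), (x2,p73), (x3,p72), (x3,p73)}
  {x1, x2, x3} × {p73, p74} = {(x1,p73), (x1,p74), (x2,p73), (x2,p74), (x3,p73), (x3,p74)}
  {x2, x3} × {p72, p73, p74} = {(x2,p72), (x2,p73), (x2,p74), (x3,p72), (x3,p73), (x3,p74)}
  {x1, x2, x3} × {p72, p73, p74} = {(x1,p72), (x1,p73), (x1,p74), (x2,p72), (x2,p73), (x2,p74), (x3,p72), (x3,p73), (x3,p74)}
These 36 distinct sets form the basis B.
Close under arbitrary unions to get τ_{X×Y}; counting gives |τ_{X×Y}| = 216.


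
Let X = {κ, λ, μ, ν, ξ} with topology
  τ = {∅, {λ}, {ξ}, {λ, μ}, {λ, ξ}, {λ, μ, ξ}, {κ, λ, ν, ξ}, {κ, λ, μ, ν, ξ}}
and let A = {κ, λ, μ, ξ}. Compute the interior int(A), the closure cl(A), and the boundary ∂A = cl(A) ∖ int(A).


int(A) = {λ, μ, ξ}, cl(A) = {κ, λ, μ, ν, ξ}, ∂A = {κ, ν}.

Closed sets in (X, τ) are complements of opens:
  closed(X, τ) = {∅, {μ}, {κ, ν}, {κ, μ, ν}, {κ, ν, ξ}, {κ, λ, μ, ν}, {κ, μ, ν, ξ}, {κ, λ, μ, ν, ξ}}.
int(A) = ⋃ {U ∈ τ : U ⊆ A}. Opens contained in A: ∅, {λ}, {ξ}, {λ, μ}, {λ, ξ}, {λ, μ, ξ}.
Taking the union of these: int(A) = {λ, μ, ξ}.
cl(A) = ⋂ {C closed : A ⊆ C}. Closed sets containing A: {κ, λ, μ, ν, ξ}.
Intersecting these: cl(A) = {κ, λ, μ, ν, ξ}.
∂A = cl(A) ∖ int(A) = {κ, λ, μ, ν, ξ} ∖ {λ, μ, ξ} = {κ, ν}.


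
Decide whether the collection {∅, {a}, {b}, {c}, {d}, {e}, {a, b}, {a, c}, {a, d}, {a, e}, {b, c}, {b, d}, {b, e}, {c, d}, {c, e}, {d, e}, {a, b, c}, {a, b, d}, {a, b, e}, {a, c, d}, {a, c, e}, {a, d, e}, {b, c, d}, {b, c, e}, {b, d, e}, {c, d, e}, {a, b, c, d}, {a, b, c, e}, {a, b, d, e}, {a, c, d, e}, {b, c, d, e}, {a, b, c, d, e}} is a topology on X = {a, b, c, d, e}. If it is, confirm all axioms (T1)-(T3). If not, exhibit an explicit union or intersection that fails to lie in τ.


τ IS a topology on X.

Axiom (T1): ∅ ∈ τ? Yes; X ∈ τ? Yes.
Axiom (T2/T3): check pairwise unions and intersections of members of τ.
All pairwise intersections and unions checked — each lies in τ. Therefore τ satisfies (T1), (T2), (T3): it IS a topology on X.


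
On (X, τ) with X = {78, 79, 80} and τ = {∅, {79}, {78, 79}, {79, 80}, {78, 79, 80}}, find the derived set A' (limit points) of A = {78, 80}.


A' = ∅

For each x ∈ X, list the open sets U ∈ τ with x ∈ U, then check whether U ∩ (A ∖ {x}) ≠ ∅ for every such U.
  x = 78: open {78, 79} ∋ x has {78, 79} ∩ (A ∖ {78}) = ∅, so x is NOT a limit point.
  x = 79: open {79} ∋ x has {79} ∩ (A ∖ {79}) = ∅, so x is NOT a limit point.
  x = 80: open {79, 80} ∋ x has {79, 80} ∩ (A ∖ {80}) = ∅, so x is NOT a limit point.
Collecting: A' = ∅.


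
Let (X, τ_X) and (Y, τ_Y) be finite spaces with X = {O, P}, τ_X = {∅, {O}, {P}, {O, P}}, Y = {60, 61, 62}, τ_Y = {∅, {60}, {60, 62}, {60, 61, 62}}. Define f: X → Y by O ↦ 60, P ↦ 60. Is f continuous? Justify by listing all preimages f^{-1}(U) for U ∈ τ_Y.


f IS continuous.

Compute f^{-1}(U) for each U ∈ τ_Y:
  U = ∅: f^{-1}(U) = ∅ ∈ τ_X ✓.
  U = {60}: f^{-1}(U) = {O, P} ∈ τ_X ✓.
  U = {60, 62}: f^{-1}(U) = {O, P} ∈ τ_X ✓.
  U = {60, 61, 62}: f^{-1}(U) = {O, P} ∈ τ_X ✓.
Every preimage lies in τ_X, so f IS continuous.


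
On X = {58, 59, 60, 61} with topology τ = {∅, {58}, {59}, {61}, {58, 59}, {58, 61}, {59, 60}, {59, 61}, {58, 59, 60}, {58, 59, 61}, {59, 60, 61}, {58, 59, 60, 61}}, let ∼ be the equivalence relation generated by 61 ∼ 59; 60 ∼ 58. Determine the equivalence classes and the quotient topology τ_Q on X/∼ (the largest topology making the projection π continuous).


X/∼ = {[58=60], [59=61]}; |τ_Q| = 3.

Equivalence classes: [58=60], [59=61].
Quotient map π: X → X/∼ sends 58 ↦ [58=60], 59 ↦ [59=61], 60 ↦ [58=60], 61 ↦ [59=61].
For each subset V ⊆ X/∼, compute π^{-1}(V) ⊆ X and check whether π^{-1}(V) ∈ τ. V is open in τ_Q iff π^{-1}(V) ∈ τ.
  V = {}: π^{-1}(V) = ∅ ∈ τ ✓.
  V = {[58=60]}: π^{-1}(V) = {58, 60} ∉ τ ✗.
  V = {[59=61]}: π^{-1}(V) = {59, 61} ∈ τ ✓.
  V = {[58=60], [59=61]}: π^{-1}(V) = {58, 59, 60, 61} ∈ τ ✓.
Open sets in the quotient: τ_Q = {{}, {[59=61]}, {[58=60], [59=61]}} (3 elements).


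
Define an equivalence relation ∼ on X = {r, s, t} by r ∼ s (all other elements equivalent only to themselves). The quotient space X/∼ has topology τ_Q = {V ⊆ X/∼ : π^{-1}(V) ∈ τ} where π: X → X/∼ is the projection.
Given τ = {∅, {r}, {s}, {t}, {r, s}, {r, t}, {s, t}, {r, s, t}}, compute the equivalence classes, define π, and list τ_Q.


X/∼ = {[r=s], [t]}; |τ_Q| = 4.

Equivalence classes: [r=s], [t].
Quotient map π: X → X/∼ sends r ↦ [r=s], s ↦ [r=s], t ↦ [t].
For each subset V ⊆ X/∼, compute π^{-1}(V) ⊆ X and check whether π^{-1}(V) ∈ τ. V is open in τ_Q iff π^{-1}(V) ∈ τ.
  V = {}: π^{-1}(V) = ∅ ∈ τ ✓.
  V = {[r=s]}: π^{-1}(V) = {r, s} ∈ τ ✓.
  V = {[t]}: π^{-1}(V) = {t} ∈ τ ✓.
  V = {[r=s], [t]}: π^{-1}(V) = {r, s, t} ∈ τ ✓.
Open sets in the quotient: τ_Q = {{}, {[r=s]}, {[t]}, {[r=s], [t]}} (4 elements).


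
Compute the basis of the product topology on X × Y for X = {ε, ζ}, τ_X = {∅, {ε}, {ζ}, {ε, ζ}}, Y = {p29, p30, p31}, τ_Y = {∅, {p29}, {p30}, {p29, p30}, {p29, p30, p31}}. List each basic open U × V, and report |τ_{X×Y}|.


Basis B = {∅ × ∅, {ε} × {p29}, {ε} × {p30}, {ζ} × {p29}, {ζ} × {p30}, {ε} × {p29, p30}, {ε, ζ} × {p29}, {ε, ζ} × {p30}, {ζ} × {p29, p30}, {ε} × {p29, p30, p31}, {ζ} × {p29, p30, p31}, {ε, ζ} × {p29, p30}, {ε, ζ} × {p29, p30, p31}}; |τ_{X×Y}| = 25.

Enumerate products U × V with U ∈ τ_X, V ∈ τ_Y (deduplicated):
  ∅ × ∅ = {} (∅)
  {ε} × {p29} = {(ε,p29)}
  {ε} × {p30} = {(ε,p30)}
  {ζ} × {p29} = {(ζ,p29)}
  {ζ} × {p30} = {(ζ,p30)}
  {ε} × {p29, p30} = {(ε,p29), (ε,p30)}
  {ε, ζ} × {p29} = {(ε,p29), (ζ,p29)}
  {ε, ζ} × {p30} = {(ε,p30), (ζ,p30)}
  {ζ} × {p29, p30} = {(ζ,p29), (ζ,p30)}
  {ε} × {p29, p30, p31} = {(ε,p29), (ε,p30), (ε,p31)}
  {ζ} × {p29, p30, p31} = {(ζ,p29), (ζ,p30), (ζ,p31)}
  {ε, ζ} × {p29, p30} = {(ε,p29), (ε,p30), (ζ,p29), (ζ,p30)}
  {ε, ζ} × {p29, p30, p31} = {(ε,p29), (ε,p30), (ε,p31), (ζ,p29), (ζ,p30), (ζ,p31)}
These 13 distinct sets form the basis B.
Close under arbitrary unions to get τ_{X×Y}; counting gives |τ_{X×Y}| = 25.


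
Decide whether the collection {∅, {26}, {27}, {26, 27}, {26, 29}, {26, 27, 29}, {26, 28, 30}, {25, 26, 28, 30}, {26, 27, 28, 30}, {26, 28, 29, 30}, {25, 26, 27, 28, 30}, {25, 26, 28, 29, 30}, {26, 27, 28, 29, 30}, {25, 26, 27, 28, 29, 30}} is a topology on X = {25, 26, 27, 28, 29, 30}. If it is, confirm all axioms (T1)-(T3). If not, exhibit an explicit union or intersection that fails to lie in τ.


τ IS a topology on X.

Axiom (T1): ∅ ∈ τ? Yes; X ∈ τ? Yes.
Axiom (T2/T3): check pairwise unions and intersections of members of τ.
All pairwise intersections and unions checked — each lies in τ. Therefore τ satisfies (T1), (T2), (T3): it IS a topology on X.


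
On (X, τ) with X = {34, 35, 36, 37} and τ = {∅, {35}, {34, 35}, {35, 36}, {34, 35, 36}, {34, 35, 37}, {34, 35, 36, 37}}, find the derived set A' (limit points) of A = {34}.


A' = {37}

For each x ∈ X, list the open sets U ∈ τ with x ∈ U, then check whether U ∩ (A ∖ {x}) ≠ ∅ for every such U.
  x = 34: open {34, 35} ∋ x has {34, 35} ∩ (A ∖ {34}) = ∅, so x is NOT a limit point.
  x = 35: open {35} ∋ x has {35} ∩ (A ∖ {35}) = ∅, so x is NOT a limit point.
  x = 36: open {35, 36} ∋ x has {35, 36} ∩ (A ∖ {36}) = ∅, so x is NOT a limit point.
  x = 37: opens ∋ x are {34, 35, 37}, {34, 35, 36, 37}; each meets A ∖ {37}, so x IS a limit point.
Collecting: A' = {37}.


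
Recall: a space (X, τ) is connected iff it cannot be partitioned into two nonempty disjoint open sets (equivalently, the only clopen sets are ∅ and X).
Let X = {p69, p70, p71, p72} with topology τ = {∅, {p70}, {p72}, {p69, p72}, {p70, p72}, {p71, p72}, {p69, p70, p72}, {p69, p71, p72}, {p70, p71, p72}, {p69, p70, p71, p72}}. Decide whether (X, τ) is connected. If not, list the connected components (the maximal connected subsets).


(X, τ) is disconnected; components = [{p70}, {p69, p71, p72}].

Find clopen sets (U ∈ τ with X ∖ U ∈ τ):
  U = ∅, X ∖ U = {p69, p70, p71, p72} — both open, so U is clopen.
  U = {p70}, X ∖ U = {p69, p71, p72} — both open, so U is clopen.
  U = {p69, p71, p72}, X ∖ U = {p70} — both open, so U is clopen.
  U = {p69, p70, p71, p72}, X ∖ U = ∅ — both open, so U is clopen.
Nontrivial clopen(s) exist: e.g. {p69, p71, p72}. So (X, τ) is disconnected.
Compute connected components by grouping points that agree on all clopens:
  component: {p70}
  component: {p69, p71, p72}


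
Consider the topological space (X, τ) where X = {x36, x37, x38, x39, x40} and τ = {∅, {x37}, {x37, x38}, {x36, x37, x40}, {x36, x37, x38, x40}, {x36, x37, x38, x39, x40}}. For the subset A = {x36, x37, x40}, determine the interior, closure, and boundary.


int(A) = {x36, x37, x40}, cl(A) = {x36, x37, x38, x39, x40}, ∂A = {x38, x39}.

Closed sets in (X, τ) are complements of opens:
  closed(X, τ) = {∅, {x39}, {x38, x39}, {x36, x39, x40}, {x36, x38, x39, x40}, {x36, x37, x38, x39, x40}}.
int(A) = ⋃ {U ∈ τ : U ⊆ A}. Opens contained in A: ∅, {x37}, {x36, x37, x40}.
Taking the union of these: int(A) = {x36, x37, x40}.
cl(A) = ⋂ {C closed : A ⊆ C}. Closed sets containing A: {x36, x37, x38, x39, x40}.
Intersecting these: cl(A) = {x36, x37, x38, x39, x40}.
∂A = cl(A) ∖ int(A) = {x36, x37, x38, x39, x40} ∖ {x36, x37, x40} = {x38, x39}.


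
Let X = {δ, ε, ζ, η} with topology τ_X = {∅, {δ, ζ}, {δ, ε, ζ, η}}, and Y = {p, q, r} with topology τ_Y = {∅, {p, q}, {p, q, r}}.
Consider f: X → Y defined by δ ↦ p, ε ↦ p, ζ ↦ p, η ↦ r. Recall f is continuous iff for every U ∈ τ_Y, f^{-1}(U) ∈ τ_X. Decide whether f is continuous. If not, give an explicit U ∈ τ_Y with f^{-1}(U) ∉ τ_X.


f is NOT continuous.

Compute f^{-1}(U) for each U ∈ τ_Y:
  U = ∅: f^{-1}(U) = ∅ ∈ τ_X ✓.
  U = {p, q}: f^{-1}(U) = {δ, ε, ζ} ∉ τ_X ✗.
  U = {p, q, r}: f^{-1}(U) = {δ, ε, ζ, η} ∈ τ_X ✓.
Found U = {p, q} with f^{-1}(U) = {δ, ε, ζ} not in τ_X. Therefore f is NOT continuous.


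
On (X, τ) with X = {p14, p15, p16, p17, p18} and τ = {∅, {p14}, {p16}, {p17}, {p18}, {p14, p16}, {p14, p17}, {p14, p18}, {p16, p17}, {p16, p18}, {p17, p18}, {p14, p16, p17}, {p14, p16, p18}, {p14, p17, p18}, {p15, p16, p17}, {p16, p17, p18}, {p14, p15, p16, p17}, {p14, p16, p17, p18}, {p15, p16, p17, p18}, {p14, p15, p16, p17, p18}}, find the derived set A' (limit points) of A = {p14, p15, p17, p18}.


A' = {p15}

For each x ∈ X, list the open sets U ∈ τ with x ∈ U, then check whether U ∩ (A ∖ {x}) ≠ ∅ for every such U.
  x = p14: open {p14} ∋ x has {p14} ∩ (A ∖ {p14}) = ∅, so x is NOT a limit point.
  x = p15: opens ∋ x are {p15, p16, p17}, {p14, p15, p16, p17}, {p15, p16, p17, p18}, {p14, p15, p16, p17, p18}; each meets A ∖ {p15}, so x IS a limit point.
  x = p16: open {p16} ∋ x has {p16} ∩ (A ∖ {p16}) = ∅, so x is NOT a limit point.
  x = p17: open {p17} ∋ x has {p17} ∩ (A ∖ {p17}) = ∅, so x is NOT a limit point.
  x = p18: open {p18} ∋ x has {p18} ∩ (A ∖ {p18}) = ∅, so x is NOT a limit point.
Collecting: A' = {p15}.


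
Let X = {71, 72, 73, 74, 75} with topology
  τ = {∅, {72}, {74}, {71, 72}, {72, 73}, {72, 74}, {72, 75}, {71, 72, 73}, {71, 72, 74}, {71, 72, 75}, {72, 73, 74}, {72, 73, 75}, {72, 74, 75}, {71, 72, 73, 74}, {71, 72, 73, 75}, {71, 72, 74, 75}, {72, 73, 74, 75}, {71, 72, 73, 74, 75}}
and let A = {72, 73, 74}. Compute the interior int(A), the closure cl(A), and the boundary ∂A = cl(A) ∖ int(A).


int(A) = {72, 73, 74}, cl(A) = {71, 72, 73, 74, 75}, ∂A = {71, 75}.

Closed sets in (X, τ) are complements of opens:
  closed(X, τ) = {∅, {71}, {73}, {74}, {75}, {71, 73}, {71, 74}, {71, 75}, {73, 74}, {73, 75}, {74, 75}, {71, 73, 74}, {71, 73, 75}, {71, 74, 75}, {73, 74, 75}, {71, 72, 73, 75}, {71, 73, 74, 75}, {71, 72, 73, 74, 75}}.
int(A) = ⋃ {U ∈ τ : U ⊆ A}. Opens contained in A: ∅, {72}, {74}, {72, 73}, {72, 74}, {72, 73, 74}.
Taking the union of these: int(A) = {72, 73, 74}.
cl(A) = ⋂ {C closed : A ⊆ C}. Closed sets containing A: {71, 72, 73, 74, 75}.
Intersecting these: cl(A) = {71, 72, 73, 74, 75}.
∂A = cl(A) ∖ int(A) = {71, 72, 73, 74, 75} ∖ {72, 73, 74} = {71, 75}.


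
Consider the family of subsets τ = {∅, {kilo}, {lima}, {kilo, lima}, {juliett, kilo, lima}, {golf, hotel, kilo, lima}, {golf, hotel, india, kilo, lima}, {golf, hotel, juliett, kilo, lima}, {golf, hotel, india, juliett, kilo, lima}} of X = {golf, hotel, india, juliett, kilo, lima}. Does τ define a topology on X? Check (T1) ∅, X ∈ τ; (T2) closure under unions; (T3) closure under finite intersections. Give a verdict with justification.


τ IS a topology on X.

Axiom (T1): ∅ ∈ τ? Yes; X ∈ τ? Yes.
Axiom (T2/T3): check pairwise unions and intersections of members of τ.
All pairwise intersections and unions checked — each lies in τ. Therefore τ satisfies (T1), (T2), (T3): it IS a topology on X.
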